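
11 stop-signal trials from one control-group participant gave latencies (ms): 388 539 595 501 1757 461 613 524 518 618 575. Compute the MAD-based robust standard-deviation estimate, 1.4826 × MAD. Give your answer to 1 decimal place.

Sorted: 388, 461, 501, 518, 524, 539, 575, 595, 613, 618, 1757 → median = 539
|x − 539| sorted: 0, 15, 21, 36, 38, 56, 74, 78, 79, 151, 1218 → MAD = 56
Robust SD ≈ 1.4826 × 56 = 83.026

83.0 ms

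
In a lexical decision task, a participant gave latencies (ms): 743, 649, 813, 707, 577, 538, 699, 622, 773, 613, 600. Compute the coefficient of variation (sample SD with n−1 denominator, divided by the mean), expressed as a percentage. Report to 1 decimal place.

13.0%

n = 11, Σ = 7334, M = 666.7273
Σ(x−M)² = 75446.182; s = √(75446.182/10) = 86.8598
CV = 86.8598 / 666.7273 = 0.13028 = 13.028%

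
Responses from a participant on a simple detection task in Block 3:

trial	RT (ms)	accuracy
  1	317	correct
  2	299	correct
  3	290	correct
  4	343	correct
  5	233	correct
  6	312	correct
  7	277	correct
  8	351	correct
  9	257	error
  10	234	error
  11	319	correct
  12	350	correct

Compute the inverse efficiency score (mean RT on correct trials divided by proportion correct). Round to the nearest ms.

371 ms

Correct trials (n=10): 317, 299, 290, 343, 233, 312, 277, 351, 319, 350
Mean correct RT = 3091/10 = 309.1000 ms
Proportion correct = 10/12
IES = 309.1000 / (10/12) = 370.920 ms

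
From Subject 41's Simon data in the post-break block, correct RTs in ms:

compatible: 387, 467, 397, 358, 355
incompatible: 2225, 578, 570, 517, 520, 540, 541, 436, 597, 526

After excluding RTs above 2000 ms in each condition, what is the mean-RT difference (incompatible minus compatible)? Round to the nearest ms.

incompatible: exclude 2225
M(compatible) = 1964/5 = 392.800
M(incompatible) = 4825/9 = 536.111
Difference = 536.111 − 392.800 = 143.311 ms

143 ms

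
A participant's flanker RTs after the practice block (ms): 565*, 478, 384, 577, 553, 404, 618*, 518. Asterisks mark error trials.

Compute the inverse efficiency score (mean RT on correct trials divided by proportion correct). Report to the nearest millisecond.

Correct trials (n=6): 478, 384, 577, 553, 404, 518
Mean correct RT = 2914/6 = 485.6667 ms
Proportion correct = 6/8
IES = 485.6667 / (6/8) = 647.556 ms

648 ms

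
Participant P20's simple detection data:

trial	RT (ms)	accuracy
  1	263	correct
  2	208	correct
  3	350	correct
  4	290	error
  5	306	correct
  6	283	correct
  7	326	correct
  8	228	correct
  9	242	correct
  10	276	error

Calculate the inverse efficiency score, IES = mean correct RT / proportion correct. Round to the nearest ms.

Correct trials (n=8): 263, 208, 350, 306, 283, 326, 228, 242
Mean correct RT = 2206/8 = 275.7500 ms
Proportion correct = 8/10
IES = 275.7500 / (8/10) = 344.688 ms

345 ms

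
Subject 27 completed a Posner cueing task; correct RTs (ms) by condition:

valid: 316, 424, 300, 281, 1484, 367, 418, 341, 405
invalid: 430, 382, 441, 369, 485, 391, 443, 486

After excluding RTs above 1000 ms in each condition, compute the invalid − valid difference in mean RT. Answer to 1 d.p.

71.9 ms

valid: exclude 1484
M(valid) = 2852/8 = 356.500
M(invalid) = 3427/8 = 428.375
Difference = 428.375 − 356.500 = 71.875 ms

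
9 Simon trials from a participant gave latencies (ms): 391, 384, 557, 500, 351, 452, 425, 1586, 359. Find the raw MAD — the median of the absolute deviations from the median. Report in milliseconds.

66 ms

Sorted: 351, 359, 384, 391, 425, 452, 500, 557, 1586 → median = 425
|x − 425|: 34, 41, 132, 75, 74, 27, 0, 1161, 66
Sorted deviations: 0, 27, 34, 41, 66, 74, 75, 132, 1161 → MAD = 66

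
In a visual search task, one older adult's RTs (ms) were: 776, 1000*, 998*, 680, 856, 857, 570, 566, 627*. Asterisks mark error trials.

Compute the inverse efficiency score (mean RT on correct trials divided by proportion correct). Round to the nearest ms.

1076 ms

Correct trials (n=6): 776, 680, 856, 857, 570, 566
Mean correct RT = 4305/6 = 717.5000 ms
Proportion correct = 6/9
IES = 717.5000 / (6/9) = 1076.250 ms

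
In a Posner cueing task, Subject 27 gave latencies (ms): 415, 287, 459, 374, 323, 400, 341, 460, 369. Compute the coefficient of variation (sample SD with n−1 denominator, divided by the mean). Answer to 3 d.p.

0.155

n = 9, Σ = 3428, M = 380.8889
Σ(x−M)² = 27834.889; s = √(27834.889/8) = 58.9861
CV = 58.9861 / 380.8889 = 0.15486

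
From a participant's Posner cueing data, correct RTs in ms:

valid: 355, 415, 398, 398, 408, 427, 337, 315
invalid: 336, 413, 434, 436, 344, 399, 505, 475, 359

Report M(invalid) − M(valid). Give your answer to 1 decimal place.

29.6 ms

M(valid) = 3053/8 = 381.625
M(invalid) = 3701/9 = 411.222
Difference = 411.222 − 381.625 = 29.597 ms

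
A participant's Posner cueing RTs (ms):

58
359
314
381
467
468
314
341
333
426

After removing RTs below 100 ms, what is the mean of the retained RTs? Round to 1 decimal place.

Excluded: 58
Retained (n=9): Σ = 3403
Mean = 3403/9 = 378.1111

378.1 ms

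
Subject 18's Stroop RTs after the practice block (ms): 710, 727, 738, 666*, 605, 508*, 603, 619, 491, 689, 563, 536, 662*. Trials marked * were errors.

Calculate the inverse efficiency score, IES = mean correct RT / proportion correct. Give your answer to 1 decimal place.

Correct trials (n=10): 710, 727, 738, 605, 603, 619, 491, 689, 563, 536
Mean correct RT = 6281/10 = 628.1000 ms
Proportion correct = 10/13
IES = 628.1000 / (10/13) = 816.530 ms

816.5 ms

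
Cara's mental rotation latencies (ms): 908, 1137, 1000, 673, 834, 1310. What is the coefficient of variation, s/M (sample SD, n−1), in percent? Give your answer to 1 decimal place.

23.1%

n = 6, Σ = 5862, M = 977.0000
Σ(x−M)² = 254644.000; s = √(254644.000/5) = 225.6741
CV = 225.6741 / 977.0000 = 0.23099 = 23.099%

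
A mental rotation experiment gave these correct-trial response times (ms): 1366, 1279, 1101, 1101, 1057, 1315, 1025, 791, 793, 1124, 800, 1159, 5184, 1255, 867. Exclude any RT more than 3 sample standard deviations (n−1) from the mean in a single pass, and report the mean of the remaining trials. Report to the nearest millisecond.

n = 15, ΣRT = 20217, M = 1347.800
Σ(x−M)² = 16276582.40; s = √(16276582.40/14) = 1078.245
Cutoffs: 1347.800 ± 3·1078.245 → [-1886.9, 4582.5]
Outside: 5184 → excluded.
Retained (n=14): Σ = 15033, mean = 15033/14 = 1073.786

1074 ms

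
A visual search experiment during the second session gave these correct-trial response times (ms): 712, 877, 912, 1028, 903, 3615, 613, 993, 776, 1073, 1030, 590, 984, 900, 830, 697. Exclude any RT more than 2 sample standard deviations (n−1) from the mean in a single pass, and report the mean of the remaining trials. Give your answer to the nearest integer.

861 ms

n = 16, ΣRT = 16533, M = 1033.312
Σ(x−M)² = 7441767.44; s = √(7441767.44/15) = 704.356
Cutoffs: 1033.312 ± 2·704.356 → [-375.4, 2442.0]
Outside: 3615 → excluded.
Retained (n=15): Σ = 12918, mean = 12918/15 = 861.200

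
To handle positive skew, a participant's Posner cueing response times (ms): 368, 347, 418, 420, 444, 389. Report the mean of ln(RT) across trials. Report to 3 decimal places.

5.982

ln(RT): 5.9081, 5.8493, 6.0355, 6.0403, 6.0958, 5.9636
Σ ln(RT) = 35.8925
Mean = 35.8925/6 = 5.98209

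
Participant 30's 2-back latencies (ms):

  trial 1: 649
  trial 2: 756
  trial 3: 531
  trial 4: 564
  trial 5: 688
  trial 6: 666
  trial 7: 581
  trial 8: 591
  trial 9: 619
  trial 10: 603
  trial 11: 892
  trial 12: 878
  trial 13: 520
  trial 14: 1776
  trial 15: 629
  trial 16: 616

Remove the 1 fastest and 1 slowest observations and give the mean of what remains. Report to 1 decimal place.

661.6 ms

Sorted: 520, 531, 564, 581, 591, 603, 616, 619, 629, 649, 666, 688, 756, 878, 892, 1776
Drop lowest 1 (520) and highest 1 (1776)
Remaining (n=14): Σ = 9263, mean = 9263/14 = 661.643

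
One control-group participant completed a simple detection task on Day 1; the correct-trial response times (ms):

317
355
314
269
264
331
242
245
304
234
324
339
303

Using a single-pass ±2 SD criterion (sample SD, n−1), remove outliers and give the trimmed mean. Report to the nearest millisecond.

n = 13, ΣRT = 3841, M = 295.462
Σ(x−M)² = 19327.23; s = √(19327.23/12) = 40.132
Cutoffs: 295.462 ± 2·40.132 → [215.2, 375.7]
No RTs fall outside the cutoffs; all 13 retained. Mean = 3841/13 = 295.462

295 ms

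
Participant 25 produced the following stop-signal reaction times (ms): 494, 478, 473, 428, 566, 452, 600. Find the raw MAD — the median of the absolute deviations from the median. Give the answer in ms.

26 ms

Sorted: 428, 452, 473, 478, 494, 566, 600 → median = 478
|x − 478|: 16, 0, 5, 50, 88, 26, 122
Sorted deviations: 0, 5, 16, 26, 50, 88, 122 → MAD = 26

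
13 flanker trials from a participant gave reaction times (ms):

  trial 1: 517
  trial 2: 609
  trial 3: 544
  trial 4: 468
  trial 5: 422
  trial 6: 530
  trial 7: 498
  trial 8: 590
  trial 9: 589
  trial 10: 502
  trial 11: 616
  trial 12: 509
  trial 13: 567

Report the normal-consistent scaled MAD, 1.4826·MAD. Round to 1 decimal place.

54.9 ms

Sorted: 422, 468, 498, 502, 509, 517, 530, 544, 567, 589, 590, 609, 616 → median = 530
|x − 530| sorted: 0, 13, 14, 21, 28, 32, 37, 59, 60, 62, 79, 86, 108 → MAD = 37
Robust SD ≈ 1.4826 × 37 = 54.856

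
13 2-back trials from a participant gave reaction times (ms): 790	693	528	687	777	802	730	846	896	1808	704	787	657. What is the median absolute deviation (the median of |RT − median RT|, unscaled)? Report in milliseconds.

Sorted: 528, 657, 687, 693, 704, 730, 777, 787, 790, 802, 846, 896, 1808 → median = 777
|x − 777|: 13, 84, 249, 90, 0, 25, 47, 69, 119, 1031, 73, 10, 120
Sorted deviations: 0, 10, 13, 25, 47, 69, 73, 84, 90, 119, 120, 249, 1031 → MAD = 73

73 ms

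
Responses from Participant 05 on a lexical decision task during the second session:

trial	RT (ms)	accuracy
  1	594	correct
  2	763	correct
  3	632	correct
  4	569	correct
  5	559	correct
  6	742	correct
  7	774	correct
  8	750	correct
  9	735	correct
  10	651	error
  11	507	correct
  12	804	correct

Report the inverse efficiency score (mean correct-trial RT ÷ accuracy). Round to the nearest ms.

737 ms

Correct trials (n=11): 594, 763, 632, 569, 559, 742, 774, 750, 735, 507, 804
Mean correct RT = 7429/11 = 675.3636 ms
Proportion correct = 11/12
IES = 675.3636 / (11/12) = 736.760 ms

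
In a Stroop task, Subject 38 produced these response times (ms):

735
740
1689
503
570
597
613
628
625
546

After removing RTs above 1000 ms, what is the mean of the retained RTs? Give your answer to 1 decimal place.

Excluded: 1689
Retained (n=9): Σ = 5557
Mean = 5557/9 = 617.4444

617.4 ms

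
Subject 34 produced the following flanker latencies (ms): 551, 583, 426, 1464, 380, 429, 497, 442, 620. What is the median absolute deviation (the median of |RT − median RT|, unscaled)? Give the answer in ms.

Sorted: 380, 426, 429, 442, 497, 551, 583, 620, 1464 → median = 497
|x − 497|: 54, 86, 71, 967, 117, 68, 0, 55, 123
Sorted deviations: 0, 54, 55, 68, 71, 86, 117, 123, 967 → MAD = 71

71 ms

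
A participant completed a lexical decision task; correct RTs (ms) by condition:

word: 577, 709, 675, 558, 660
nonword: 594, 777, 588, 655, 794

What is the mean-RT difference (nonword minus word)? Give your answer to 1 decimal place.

45.8 ms

M(word) = 3179/5 = 635.800
M(nonword) = 3408/5 = 681.600
Difference = 681.600 − 635.800 = 45.800 ms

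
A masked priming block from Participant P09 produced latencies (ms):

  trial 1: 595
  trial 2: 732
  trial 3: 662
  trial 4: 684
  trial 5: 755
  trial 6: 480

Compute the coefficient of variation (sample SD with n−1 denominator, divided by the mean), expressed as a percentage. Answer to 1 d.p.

n = 6, Σ = 3908, M = 651.3333
Σ(x−M)² = 50963.333; s = √(50963.333/5) = 100.9587
CV = 100.9587 / 651.3333 = 0.15500 = 15.500%

15.5%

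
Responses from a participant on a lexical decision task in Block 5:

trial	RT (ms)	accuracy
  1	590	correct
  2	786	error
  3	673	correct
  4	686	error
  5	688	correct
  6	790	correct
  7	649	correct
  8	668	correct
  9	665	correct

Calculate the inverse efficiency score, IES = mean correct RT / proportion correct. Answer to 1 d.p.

867.5 ms

Correct trials (n=7): 590, 673, 688, 790, 649, 668, 665
Mean correct RT = 4723/7 = 674.7143 ms
Proportion correct = 7/9
IES = 674.7143 / (7/9) = 867.490 ms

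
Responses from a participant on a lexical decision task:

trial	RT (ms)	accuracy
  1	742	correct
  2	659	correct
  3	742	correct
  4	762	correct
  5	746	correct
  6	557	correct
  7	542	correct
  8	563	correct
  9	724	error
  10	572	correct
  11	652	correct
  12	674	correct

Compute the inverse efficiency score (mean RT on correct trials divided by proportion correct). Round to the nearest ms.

Correct trials (n=11): 742, 659, 742, 762, 746, 557, 542, 563, 572, 652, 674
Mean correct RT = 7211/11 = 655.5455 ms
Proportion correct = 11/12
IES = 655.5455 / (11/12) = 715.140 ms

715 ms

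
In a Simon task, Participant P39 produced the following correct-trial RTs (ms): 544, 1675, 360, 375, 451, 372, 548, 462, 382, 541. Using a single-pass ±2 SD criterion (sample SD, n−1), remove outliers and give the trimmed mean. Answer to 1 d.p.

448.3 ms

n = 10, ΣRT = 5710, M = 571.000
Σ(x−M)² = 1405514.00; s = √(1405514.00/9) = 395.181
Cutoffs: 571.000 ± 2·395.181 → [-219.4, 1361.4]
Outside: 1675 → excluded.
Retained (n=9): Σ = 4035, mean = 4035/9 = 448.333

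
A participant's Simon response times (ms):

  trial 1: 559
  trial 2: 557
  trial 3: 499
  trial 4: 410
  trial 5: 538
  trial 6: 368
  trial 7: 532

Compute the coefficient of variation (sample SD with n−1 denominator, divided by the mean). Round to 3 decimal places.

0.153

n = 7, Σ = 3463, M = 494.7143
Σ(x−M)² = 34527.429; s = √(34527.429/6) = 75.8589
CV = 75.8589 / 494.7143 = 0.15334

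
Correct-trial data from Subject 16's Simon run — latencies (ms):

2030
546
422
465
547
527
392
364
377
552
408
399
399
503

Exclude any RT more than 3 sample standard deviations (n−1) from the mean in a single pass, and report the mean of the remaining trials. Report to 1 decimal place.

453.9 ms

n = 14, ΣRT = 7931, M = 566.500
Σ(x−M)² = 2368219.50; s = √(2368219.50/13) = 426.815
Cutoffs: 566.500 ± 3·426.815 → [-713.9, 1846.9]
Outside: 2030 → excluded.
Retained (n=13): Σ = 5901, mean = 5901/13 = 453.923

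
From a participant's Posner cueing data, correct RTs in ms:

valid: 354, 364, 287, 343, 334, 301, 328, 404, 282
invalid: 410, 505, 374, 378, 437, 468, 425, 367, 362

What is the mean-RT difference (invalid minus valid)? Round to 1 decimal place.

81.0 ms

M(valid) = 2997/9 = 333.000
M(invalid) = 3726/9 = 414.000
Difference = 414.000 − 333.000 = 81.000 ms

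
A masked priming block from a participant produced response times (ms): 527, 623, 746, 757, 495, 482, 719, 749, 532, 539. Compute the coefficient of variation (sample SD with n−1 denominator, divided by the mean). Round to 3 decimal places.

0.186

n = 10, Σ = 6169, M = 616.9000
Σ(x−M)² = 118622.900; s = √(118622.900/9) = 114.8056
CV = 114.8056 / 616.9000 = 0.18610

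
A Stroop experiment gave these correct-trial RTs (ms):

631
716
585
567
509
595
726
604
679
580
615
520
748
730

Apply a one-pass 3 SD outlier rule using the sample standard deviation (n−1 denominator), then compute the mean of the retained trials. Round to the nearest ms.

n = 14, ΣRT = 8805, M = 628.929
Σ(x−M)² = 80282.93; s = √(80282.93/13) = 78.585
Cutoffs: 628.929 ± 3·78.585 → [393.2, 864.7]
No RTs fall outside the cutoffs; all 14 retained. Mean = 8805/14 = 628.929

629 ms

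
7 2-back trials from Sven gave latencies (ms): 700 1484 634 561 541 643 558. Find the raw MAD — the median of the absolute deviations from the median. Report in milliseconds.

73 ms

Sorted: 541, 558, 561, 634, 643, 700, 1484 → median = 634
|x − 634|: 66, 850, 0, 73, 93, 9, 76
Sorted deviations: 0, 9, 66, 73, 76, 93, 850 → MAD = 73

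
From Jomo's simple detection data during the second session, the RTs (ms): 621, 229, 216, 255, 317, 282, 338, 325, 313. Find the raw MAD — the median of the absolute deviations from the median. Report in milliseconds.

31 ms

Sorted: 216, 229, 255, 282, 313, 317, 325, 338, 621 → median = 313
|x − 313|: 308, 84, 97, 58, 4, 31, 25, 12, 0
Sorted deviations: 0, 4, 12, 25, 31, 58, 84, 97, 308 → MAD = 31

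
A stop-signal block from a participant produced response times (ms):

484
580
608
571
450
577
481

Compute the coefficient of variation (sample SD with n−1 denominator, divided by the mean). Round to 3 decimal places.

0.116

n = 7, Σ = 3751, M = 535.8571
Σ(x−M)² = 23150.857; s = √(23150.857/6) = 62.1166
CV = 62.1166 / 535.8571 = 0.11592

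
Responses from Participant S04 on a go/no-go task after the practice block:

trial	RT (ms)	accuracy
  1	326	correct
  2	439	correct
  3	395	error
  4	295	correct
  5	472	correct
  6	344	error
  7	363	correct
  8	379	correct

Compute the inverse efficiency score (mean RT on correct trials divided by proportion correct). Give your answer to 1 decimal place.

Correct trials (n=6): 326, 439, 295, 472, 363, 379
Mean correct RT = 2274/6 = 379.0000 ms
Proportion correct = 6/8
IES = 379.0000 / (6/8) = 505.333 ms

505.3 ms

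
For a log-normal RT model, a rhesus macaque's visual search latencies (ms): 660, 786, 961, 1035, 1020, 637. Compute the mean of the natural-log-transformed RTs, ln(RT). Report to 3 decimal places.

6.726

ln(RT): 6.4922, 6.6670, 6.8680, 6.9422, 6.9276, 6.4568
Σ ln(RT) = 40.3537
Mean = 40.3537/6 = 6.72561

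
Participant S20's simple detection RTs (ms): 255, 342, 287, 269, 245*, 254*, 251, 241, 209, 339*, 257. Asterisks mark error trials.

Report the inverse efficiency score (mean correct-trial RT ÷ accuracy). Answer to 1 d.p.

362.8 ms

Correct trials (n=8): 255, 342, 287, 269, 251, 241, 209, 257
Mean correct RT = 2111/8 = 263.8750 ms
Proportion correct = 8/11
IES = 263.8750 / (8/11) = 362.828 ms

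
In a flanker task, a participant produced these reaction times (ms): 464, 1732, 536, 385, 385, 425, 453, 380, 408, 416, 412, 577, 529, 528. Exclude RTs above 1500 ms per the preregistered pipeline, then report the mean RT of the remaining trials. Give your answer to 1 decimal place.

453.7 ms

Excluded: 1732
Retained (n=13): Σ = 5898
Mean = 5898/13 = 453.6923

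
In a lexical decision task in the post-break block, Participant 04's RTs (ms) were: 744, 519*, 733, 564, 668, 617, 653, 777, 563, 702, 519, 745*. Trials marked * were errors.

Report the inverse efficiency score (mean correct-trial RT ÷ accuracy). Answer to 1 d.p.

784.8 ms

Correct trials (n=10): 744, 733, 564, 668, 617, 653, 777, 563, 702, 519
Mean correct RT = 6540/10 = 654.0000 ms
Proportion correct = 10/12
IES = 654.0000 / (10/12) = 784.800 ms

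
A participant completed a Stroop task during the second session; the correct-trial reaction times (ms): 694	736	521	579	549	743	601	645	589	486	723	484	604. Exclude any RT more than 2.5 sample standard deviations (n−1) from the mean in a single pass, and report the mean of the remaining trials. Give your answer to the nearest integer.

n = 13, ΣRT = 7954, M = 611.846
Σ(x−M)² = 98983.69; s = √(98983.69/12) = 90.822
Cutoffs: 611.846 ± 2.5·90.822 → [384.8, 838.9]
No RTs fall outside the cutoffs; all 13 retained. Mean = 7954/13 = 611.846

612 ms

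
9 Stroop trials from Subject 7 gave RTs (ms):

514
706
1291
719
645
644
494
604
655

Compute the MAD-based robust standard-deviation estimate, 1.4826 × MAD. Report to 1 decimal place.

90.4 ms

Sorted: 494, 514, 604, 644, 645, 655, 706, 719, 1291 → median = 645
|x − 645| sorted: 0, 1, 10, 41, 61, 74, 131, 151, 646 → MAD = 61
Robust SD ≈ 1.4826 × 61 = 90.439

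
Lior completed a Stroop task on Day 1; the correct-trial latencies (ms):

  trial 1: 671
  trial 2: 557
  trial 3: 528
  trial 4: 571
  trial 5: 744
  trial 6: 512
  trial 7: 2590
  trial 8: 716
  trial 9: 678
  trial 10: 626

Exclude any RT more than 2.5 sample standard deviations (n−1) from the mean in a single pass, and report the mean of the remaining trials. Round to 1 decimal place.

n = 10, ΣRT = 8193, M = 819.300
Σ(x−M)² = 3540786.10; s = √(3540786.10/9) = 627.233
Cutoffs: 819.300 ± 2.5·627.233 → [-748.8, 2387.4]
Outside: 2590 → excluded.
Retained (n=9): Σ = 5603, mean = 5603/9 = 622.556

622.6 ms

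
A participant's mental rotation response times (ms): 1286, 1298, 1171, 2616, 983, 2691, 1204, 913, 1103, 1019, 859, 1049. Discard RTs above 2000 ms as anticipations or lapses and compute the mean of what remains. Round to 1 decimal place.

Excluded: 2616, 2691
Retained (n=10): Σ = 10885
Mean = 10885/10 = 1088.5000

1088.5 ms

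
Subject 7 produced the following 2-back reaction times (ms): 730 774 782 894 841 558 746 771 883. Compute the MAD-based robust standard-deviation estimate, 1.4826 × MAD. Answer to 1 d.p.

Sorted: 558, 730, 746, 771, 774, 782, 841, 883, 894 → median = 774
|x − 774| sorted: 0, 3, 8, 28, 44, 67, 109, 120, 216 → MAD = 44
Robust SD ≈ 1.4826 × 44 = 65.234

65.2 ms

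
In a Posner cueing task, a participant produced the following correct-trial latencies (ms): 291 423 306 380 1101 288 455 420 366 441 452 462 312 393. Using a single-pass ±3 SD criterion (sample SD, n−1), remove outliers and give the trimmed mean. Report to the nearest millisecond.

n = 14, ΣRT = 6090, M = 435.000
Σ(x−M)² = 529044.00; s = √(529044.00/13) = 201.732
Cutoffs: 435.000 ± 3·201.732 → [-170.2, 1040.2]
Outside: 1101 → excluded.
Retained (n=13): Σ = 4989, mean = 4989/13 = 383.769

384 ms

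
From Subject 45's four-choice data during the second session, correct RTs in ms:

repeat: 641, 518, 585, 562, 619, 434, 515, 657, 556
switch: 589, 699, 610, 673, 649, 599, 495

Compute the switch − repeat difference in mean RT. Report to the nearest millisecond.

51 ms

M(repeat) = 5087/9 = 565.222
M(switch) = 4314/7 = 616.286
Difference = 616.286 − 565.222 = 51.063 ms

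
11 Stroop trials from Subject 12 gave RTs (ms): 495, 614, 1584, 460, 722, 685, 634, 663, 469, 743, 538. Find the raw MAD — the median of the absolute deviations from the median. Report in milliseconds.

Sorted: 460, 469, 495, 538, 614, 634, 663, 685, 722, 743, 1584 → median = 634
|x − 634|: 139, 20, 950, 174, 88, 51, 0, 29, 165, 109, 96
Sorted deviations: 0, 20, 29, 51, 88, 96, 109, 139, 165, 174, 950 → MAD = 96

96 ms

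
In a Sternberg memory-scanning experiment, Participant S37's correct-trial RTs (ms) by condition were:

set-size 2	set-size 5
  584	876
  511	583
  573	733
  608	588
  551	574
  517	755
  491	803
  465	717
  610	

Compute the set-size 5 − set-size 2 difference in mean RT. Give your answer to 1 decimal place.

158.1 ms

M(set-size 2) = 4910/9 = 545.556
M(set-size 5) = 5629/8 = 703.625
Difference = 703.625 − 545.556 = 158.069 ms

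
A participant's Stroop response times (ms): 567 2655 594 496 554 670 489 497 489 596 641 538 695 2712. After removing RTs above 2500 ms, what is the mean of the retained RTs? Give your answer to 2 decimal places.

Excluded: 2655, 2712
Retained (n=12): Σ = 6826
Mean = 6826/12 = 568.8333

568.83 ms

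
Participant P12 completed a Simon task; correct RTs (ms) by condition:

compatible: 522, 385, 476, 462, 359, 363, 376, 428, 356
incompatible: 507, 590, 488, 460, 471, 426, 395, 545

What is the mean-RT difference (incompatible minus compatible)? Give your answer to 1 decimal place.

71.1 ms

M(compatible) = 3727/9 = 414.111
M(incompatible) = 3882/8 = 485.250
Difference = 485.250 − 414.111 = 71.139 ms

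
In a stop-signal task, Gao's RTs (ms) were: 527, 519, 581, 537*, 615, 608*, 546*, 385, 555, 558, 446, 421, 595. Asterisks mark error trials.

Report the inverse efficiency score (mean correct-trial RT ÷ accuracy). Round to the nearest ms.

Correct trials (n=10): 527, 519, 581, 615, 385, 555, 558, 446, 421, 595
Mean correct RT = 5202/10 = 520.2000 ms
Proportion correct = 10/13
IES = 520.2000 / (10/13) = 676.260 ms

676 ms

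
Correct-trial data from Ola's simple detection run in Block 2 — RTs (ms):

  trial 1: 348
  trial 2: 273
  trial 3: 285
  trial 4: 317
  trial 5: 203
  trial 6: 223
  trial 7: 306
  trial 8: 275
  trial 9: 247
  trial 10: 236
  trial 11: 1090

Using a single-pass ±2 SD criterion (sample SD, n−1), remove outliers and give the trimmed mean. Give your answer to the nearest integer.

n = 11, ΣRT = 3803, M = 345.727
Σ(x−M)² = 627550.18; s = √(627550.18/10) = 250.510
Cutoffs: 345.727 ± 2·250.510 → [-155.3, 846.7]
Outside: 1090 → excluded.
Retained (n=10): Σ = 2713, mean = 2713/10 = 271.300

271 ms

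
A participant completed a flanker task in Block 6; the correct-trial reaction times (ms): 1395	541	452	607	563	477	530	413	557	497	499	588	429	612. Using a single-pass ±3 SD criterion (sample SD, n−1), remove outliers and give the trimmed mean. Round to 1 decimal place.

n = 14, ΣRT = 8160, M = 582.857
Σ(x−M)² = 761899.71; s = √(761899.71/13) = 242.090
Cutoffs: 582.857 ± 3·242.090 → [-143.4, 1309.1]
Outside: 1395 → excluded.
Retained (n=13): Σ = 6765, mean = 6765/13 = 520.385

520.4 ms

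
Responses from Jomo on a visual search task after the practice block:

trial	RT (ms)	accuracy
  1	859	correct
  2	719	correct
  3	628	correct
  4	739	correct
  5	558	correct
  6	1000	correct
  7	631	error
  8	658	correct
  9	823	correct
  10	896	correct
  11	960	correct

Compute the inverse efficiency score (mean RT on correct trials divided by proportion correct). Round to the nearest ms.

862 ms

Correct trials (n=10): 859, 719, 628, 739, 558, 1000, 658, 823, 896, 960
Mean correct RT = 7840/10 = 784.0000 ms
Proportion correct = 10/11
IES = 784.0000 / (10/11) = 862.400 ms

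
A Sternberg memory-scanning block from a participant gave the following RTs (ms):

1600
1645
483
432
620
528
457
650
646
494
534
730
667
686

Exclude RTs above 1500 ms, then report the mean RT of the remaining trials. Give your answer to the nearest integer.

577 ms

Excluded: 1600, 1645
Retained (n=12): Σ = 6927
Mean = 6927/12 = 577.2500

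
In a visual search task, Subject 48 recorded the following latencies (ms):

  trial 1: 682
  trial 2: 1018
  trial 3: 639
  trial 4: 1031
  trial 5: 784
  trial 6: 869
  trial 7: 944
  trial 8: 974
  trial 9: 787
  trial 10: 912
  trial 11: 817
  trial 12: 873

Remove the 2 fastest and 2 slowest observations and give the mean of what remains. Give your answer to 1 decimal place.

Sorted: 639, 682, 784, 787, 817, 869, 873, 912, 944, 974, 1018, 1031
Drop lowest 2 (639, 682) and highest 2 (1018, 1031)
Remaining (n=8): Σ = 6960, mean = 6960/8 = 870.000

870.0 ms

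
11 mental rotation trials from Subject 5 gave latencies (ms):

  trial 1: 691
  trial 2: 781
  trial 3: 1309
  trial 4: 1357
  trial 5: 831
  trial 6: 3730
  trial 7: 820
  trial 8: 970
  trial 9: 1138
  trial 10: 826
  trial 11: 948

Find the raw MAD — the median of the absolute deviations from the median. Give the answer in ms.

Sorted: 691, 781, 820, 826, 831, 948, 970, 1138, 1309, 1357, 3730 → median = 948
|x − 948|: 257, 167, 361, 409, 117, 2782, 128, 22, 190, 122, 0
Sorted deviations: 0, 22, 117, 122, 128, 167, 190, 257, 361, 409, 2782 → MAD = 167

167 ms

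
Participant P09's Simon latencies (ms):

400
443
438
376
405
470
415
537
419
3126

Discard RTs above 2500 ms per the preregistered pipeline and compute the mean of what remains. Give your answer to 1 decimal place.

433.7 ms

Excluded: 3126
Retained (n=9): Σ = 3903
Mean = 3903/9 = 433.6667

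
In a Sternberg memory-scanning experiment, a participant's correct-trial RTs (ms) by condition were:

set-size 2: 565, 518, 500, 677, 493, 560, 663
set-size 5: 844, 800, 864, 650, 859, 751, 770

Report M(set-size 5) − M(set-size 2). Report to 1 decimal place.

M(set-size 2) = 3976/7 = 568.000
M(set-size 5) = 5538/7 = 791.143
Difference = 791.143 − 568.000 = 223.143 ms

223.1 ms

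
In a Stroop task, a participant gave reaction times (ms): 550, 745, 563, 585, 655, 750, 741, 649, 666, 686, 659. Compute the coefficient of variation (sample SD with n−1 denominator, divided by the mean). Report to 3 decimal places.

0.107

n = 11, Σ = 7249, M = 659.0000
Σ(x−M)² = 49868.000; s = √(49868.000/10) = 70.6173
CV = 70.6173 / 659.0000 = 0.10716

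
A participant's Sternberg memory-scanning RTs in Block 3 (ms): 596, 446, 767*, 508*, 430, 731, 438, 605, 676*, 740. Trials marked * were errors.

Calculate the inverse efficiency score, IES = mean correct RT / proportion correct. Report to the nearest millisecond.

813 ms

Correct trials (n=7): 596, 446, 430, 731, 438, 605, 740
Mean correct RT = 3986/7 = 569.4286 ms
Proportion correct = 7/10
IES = 569.4286 / (7/10) = 813.469 ms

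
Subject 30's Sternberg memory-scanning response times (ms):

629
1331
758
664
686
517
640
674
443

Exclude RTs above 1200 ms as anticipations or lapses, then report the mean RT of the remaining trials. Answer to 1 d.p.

626.4 ms

Excluded: 1331
Retained (n=8): Σ = 5011
Mean = 5011/8 = 626.3750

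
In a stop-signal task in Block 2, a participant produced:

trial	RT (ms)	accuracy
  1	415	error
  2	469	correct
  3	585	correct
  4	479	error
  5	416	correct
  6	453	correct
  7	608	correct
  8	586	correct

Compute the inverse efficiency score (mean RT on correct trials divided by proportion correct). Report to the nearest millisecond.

693 ms

Correct trials (n=6): 469, 585, 416, 453, 608, 586
Mean correct RT = 3117/6 = 519.5000 ms
Proportion correct = 6/8
IES = 519.5000 / (6/8) = 692.667 ms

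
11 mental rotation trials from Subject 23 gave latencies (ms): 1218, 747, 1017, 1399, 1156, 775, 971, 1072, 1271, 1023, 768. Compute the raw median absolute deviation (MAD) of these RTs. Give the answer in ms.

Sorted: 747, 768, 775, 971, 1017, 1023, 1072, 1156, 1218, 1271, 1399 → median = 1023
|x − 1023|: 195, 276, 6, 376, 133, 248, 52, 49, 248, 0, 255
Sorted deviations: 0, 6, 49, 52, 133, 195, 248, 248, 255, 276, 376 → MAD = 195

195 ms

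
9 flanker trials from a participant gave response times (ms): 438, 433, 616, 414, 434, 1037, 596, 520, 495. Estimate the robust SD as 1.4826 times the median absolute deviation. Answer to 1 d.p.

91.9 ms

Sorted: 414, 433, 434, 438, 495, 520, 596, 616, 1037 → median = 495
|x − 495| sorted: 0, 25, 57, 61, 62, 81, 101, 121, 542 → MAD = 62
Robust SD ≈ 1.4826 × 62 = 91.921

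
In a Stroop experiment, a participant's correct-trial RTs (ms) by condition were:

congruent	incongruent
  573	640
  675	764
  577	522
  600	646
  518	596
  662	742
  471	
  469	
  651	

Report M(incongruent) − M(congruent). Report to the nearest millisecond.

74 ms

M(congruent) = 5196/9 = 577.333
M(incongruent) = 3910/6 = 651.667
Difference = 651.667 − 577.333 = 74.333 ms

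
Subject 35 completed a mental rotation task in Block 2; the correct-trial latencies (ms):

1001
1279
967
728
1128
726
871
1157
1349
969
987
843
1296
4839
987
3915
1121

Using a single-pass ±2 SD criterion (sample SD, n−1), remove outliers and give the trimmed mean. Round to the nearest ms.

1027 ms

n = 17, ΣRT = 24163, M = 1421.353
Σ(x−M)² = 20752665.88; s = √(20752665.88/16) = 1138.877
Cutoffs: 1421.353 ± 2·1138.877 → [-856.4, 3699.1]
Outside: 3915, 4839 → excluded.
Retained (n=15): Σ = 15409, mean = 15409/15 = 1027.267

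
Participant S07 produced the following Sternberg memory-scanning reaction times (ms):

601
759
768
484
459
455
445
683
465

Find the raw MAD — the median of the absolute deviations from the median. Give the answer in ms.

Sorted: 445, 455, 459, 465, 484, 601, 683, 759, 768 → median = 484
|x − 484|: 117, 275, 284, 0, 25, 29, 39, 199, 19
Sorted deviations: 0, 19, 25, 29, 39, 117, 199, 275, 284 → MAD = 39

39 ms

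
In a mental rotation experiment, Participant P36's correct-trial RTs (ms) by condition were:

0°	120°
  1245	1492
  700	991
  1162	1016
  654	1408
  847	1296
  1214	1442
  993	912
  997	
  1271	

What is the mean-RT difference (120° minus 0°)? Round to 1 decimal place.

213.2 ms

M(0°) = 9083/9 = 1009.222
M(120°) = 8557/7 = 1222.429
Difference = 1222.429 − 1009.222 = 213.206 ms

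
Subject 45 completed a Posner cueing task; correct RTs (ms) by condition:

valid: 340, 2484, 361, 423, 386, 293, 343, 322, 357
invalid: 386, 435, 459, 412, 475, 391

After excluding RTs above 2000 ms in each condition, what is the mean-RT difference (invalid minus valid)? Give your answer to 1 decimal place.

valid: exclude 2484
M(valid) = 2825/8 = 353.125
M(invalid) = 2558/6 = 426.333
Difference = 426.333 − 353.125 = 73.208 ms

73.2 ms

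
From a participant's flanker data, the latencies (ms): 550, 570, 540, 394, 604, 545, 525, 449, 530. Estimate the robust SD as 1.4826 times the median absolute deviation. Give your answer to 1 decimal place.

Sorted: 394, 449, 525, 530, 540, 545, 550, 570, 604 → median = 540
|x − 540| sorted: 0, 5, 10, 10, 15, 30, 64, 91, 146 → MAD = 15
Robust SD ≈ 1.4826 × 15 = 22.239

22.2 ms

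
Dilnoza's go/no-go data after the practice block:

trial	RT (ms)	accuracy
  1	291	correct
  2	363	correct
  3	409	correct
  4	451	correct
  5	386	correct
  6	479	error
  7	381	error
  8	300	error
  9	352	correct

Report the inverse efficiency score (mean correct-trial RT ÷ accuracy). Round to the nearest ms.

Correct trials (n=6): 291, 363, 409, 451, 386, 352
Mean correct RT = 2252/6 = 375.3333 ms
Proportion correct = 6/9
IES = 375.3333 / (6/9) = 563.000 ms

563 ms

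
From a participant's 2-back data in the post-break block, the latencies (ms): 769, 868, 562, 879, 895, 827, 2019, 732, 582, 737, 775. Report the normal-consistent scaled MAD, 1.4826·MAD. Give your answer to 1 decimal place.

Sorted: 562, 582, 732, 737, 769, 775, 827, 868, 879, 895, 2019 → median = 775
|x − 775| sorted: 0, 6, 38, 43, 52, 93, 104, 120, 193, 213, 1244 → MAD = 93
Robust SD ≈ 1.4826 × 93 = 137.882

137.9 ms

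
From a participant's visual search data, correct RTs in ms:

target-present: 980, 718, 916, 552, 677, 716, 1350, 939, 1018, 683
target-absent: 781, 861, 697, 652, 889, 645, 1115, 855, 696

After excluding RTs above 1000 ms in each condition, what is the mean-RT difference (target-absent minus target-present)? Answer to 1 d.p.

-13.1 ms

target-present: exclude 1350, 1018
target-absent: exclude 1115
M(target-present) = 6181/8 = 772.625
M(target-absent) = 6076/8 = 759.500
Difference = 759.500 − 772.625 = -13.125 ms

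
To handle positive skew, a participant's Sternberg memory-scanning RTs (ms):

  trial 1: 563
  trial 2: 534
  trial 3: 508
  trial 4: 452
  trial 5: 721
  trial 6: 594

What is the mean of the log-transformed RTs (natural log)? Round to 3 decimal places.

6.321

ln(RT): 6.3333, 6.2804, 6.2305, 6.1137, 6.5806, 6.3869
Σ ln(RT) = 37.9254
Mean = 37.9254/6 = 6.32089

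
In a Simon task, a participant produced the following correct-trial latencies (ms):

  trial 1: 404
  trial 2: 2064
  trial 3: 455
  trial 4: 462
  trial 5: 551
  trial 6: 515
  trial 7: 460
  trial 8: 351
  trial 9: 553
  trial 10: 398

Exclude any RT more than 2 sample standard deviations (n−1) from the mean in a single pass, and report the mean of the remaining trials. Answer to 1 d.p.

461.0 ms

n = 10, ΣRT = 6213, M = 621.300
Σ(x−M)² = 2351484.10; s = √(2351484.10/9) = 511.152
Cutoffs: 621.300 ± 2·511.152 → [-401.0, 1643.6]
Outside: 2064 → excluded.
Retained (n=9): Σ = 4149, mean = 4149/9 = 461.000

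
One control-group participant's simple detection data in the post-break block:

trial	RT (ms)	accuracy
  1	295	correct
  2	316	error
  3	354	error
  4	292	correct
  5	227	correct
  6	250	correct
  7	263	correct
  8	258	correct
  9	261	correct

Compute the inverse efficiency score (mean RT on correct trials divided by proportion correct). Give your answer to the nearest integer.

339 ms

Correct trials (n=7): 295, 292, 227, 250, 263, 258, 261
Mean correct RT = 1846/7 = 263.7143 ms
Proportion correct = 7/9
IES = 263.7143 / (7/9) = 339.061 ms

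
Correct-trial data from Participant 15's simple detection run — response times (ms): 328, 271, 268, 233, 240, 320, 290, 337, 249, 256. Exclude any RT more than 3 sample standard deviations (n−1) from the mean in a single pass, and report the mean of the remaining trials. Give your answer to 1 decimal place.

n = 10, ΣRT = 2792, M = 279.200
Σ(x−M)² = 12817.60; s = √(12817.60/9) = 37.738
Cutoffs: 279.200 ± 3·37.738 → [166.0, 392.4]
No RTs fall outside the cutoffs; all 10 retained. Mean = 2792/10 = 279.200

279.2 ms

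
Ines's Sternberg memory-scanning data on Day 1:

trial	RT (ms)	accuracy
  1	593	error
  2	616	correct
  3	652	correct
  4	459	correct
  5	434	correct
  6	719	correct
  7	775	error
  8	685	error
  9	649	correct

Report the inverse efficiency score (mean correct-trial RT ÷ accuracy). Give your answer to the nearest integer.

Correct trials (n=6): 616, 652, 459, 434, 719, 649
Mean correct RT = 3529/6 = 588.1667 ms
Proportion correct = 6/9
IES = 588.1667 / (6/9) = 882.250 ms

882 ms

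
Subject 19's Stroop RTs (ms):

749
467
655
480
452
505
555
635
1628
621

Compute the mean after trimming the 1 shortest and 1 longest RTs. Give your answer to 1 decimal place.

Sorted: 452, 467, 480, 505, 555, 621, 635, 655, 749, 1628
Drop lowest 1 (452) and highest 1 (1628)
Remaining (n=8): Σ = 4667, mean = 4667/8 = 583.375

583.4 ms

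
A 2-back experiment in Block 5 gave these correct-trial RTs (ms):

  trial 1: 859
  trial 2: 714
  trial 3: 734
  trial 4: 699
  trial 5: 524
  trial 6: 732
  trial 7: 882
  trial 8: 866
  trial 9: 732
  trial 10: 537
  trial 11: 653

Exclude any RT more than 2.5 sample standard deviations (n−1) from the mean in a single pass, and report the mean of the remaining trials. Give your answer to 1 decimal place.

721.1 ms

n = 11, ΣRT = 7932, M = 721.091
Σ(x−M)² = 144222.91; s = √(144222.91/10) = 120.093
Cutoffs: 721.091 ± 2.5·120.093 → [420.9, 1021.3]
No RTs fall outside the cutoffs; all 11 retained. Mean = 7932/11 = 721.091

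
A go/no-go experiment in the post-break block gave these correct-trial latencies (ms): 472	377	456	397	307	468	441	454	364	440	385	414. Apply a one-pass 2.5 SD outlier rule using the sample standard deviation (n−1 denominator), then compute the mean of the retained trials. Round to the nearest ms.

415 ms

n = 12, ΣRT = 4975, M = 414.583
Σ(x−M)² = 27492.92; s = √(27492.92/11) = 49.994
Cutoffs: 414.583 ± 2.5·49.994 → [289.6, 539.6]
No RTs fall outside the cutoffs; all 12 retained. Mean = 4975/12 = 414.583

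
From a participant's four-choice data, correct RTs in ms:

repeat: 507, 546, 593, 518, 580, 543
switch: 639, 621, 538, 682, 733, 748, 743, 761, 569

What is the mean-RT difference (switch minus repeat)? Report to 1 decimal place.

122.6 ms

M(repeat) = 3287/6 = 547.833
M(switch) = 6034/9 = 670.444
Difference = 670.444 − 547.833 = 122.611 ms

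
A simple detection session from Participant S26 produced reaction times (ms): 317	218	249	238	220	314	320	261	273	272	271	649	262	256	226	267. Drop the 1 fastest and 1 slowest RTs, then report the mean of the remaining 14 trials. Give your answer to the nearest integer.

268 ms

Sorted: 218, 220, 226, 238, 249, 256, 261, 262, 267, 271, 272, 273, 314, 317, 320, 649
Drop lowest 1 (218) and highest 1 (649)
Remaining (n=14): Σ = 3746, mean = 3746/14 = 267.571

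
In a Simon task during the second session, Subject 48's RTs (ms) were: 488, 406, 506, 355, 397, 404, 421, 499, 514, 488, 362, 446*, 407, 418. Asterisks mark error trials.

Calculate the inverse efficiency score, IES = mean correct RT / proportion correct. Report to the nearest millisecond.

469 ms

Correct trials (n=13): 488, 406, 506, 355, 397, 404, 421, 499, 514, 488, 362, 407, 418
Mean correct RT = 5665/13 = 435.7692 ms
Proportion correct = 13/14
IES = 435.7692 / (13/14) = 469.290 ms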